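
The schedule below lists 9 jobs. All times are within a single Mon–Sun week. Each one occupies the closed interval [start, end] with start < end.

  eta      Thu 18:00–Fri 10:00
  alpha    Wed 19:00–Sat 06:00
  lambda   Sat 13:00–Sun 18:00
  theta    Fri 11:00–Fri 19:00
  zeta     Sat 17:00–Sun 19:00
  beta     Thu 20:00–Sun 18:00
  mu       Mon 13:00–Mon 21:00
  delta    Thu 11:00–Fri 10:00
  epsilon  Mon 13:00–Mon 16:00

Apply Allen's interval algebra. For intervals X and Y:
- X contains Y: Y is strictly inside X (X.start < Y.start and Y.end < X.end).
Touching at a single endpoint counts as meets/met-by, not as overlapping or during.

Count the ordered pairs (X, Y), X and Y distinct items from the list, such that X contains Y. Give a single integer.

Checking all 72 ordered pairs for relation 'contains'; matching pairs in alphabetical order:
(alpha, delta): alpha contains delta ✓
(alpha, eta): alpha contains eta ✓
(alpha, theta): alpha contains theta ✓
(beta, theta): beta contains theta ✓
Count: 4.

4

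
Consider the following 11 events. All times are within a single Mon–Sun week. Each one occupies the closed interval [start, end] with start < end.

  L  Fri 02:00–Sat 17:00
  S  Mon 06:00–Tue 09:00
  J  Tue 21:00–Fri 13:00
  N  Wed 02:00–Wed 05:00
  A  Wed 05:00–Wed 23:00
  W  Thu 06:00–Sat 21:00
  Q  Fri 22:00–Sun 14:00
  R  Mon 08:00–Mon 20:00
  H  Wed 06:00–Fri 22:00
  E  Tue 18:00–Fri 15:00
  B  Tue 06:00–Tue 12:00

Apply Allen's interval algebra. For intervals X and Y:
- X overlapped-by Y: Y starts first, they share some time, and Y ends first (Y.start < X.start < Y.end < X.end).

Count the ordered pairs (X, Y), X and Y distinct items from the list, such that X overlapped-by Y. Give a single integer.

12

Checking all 110 ordered pairs for relation 'overlapped-by'; matching pairs in alphabetical order:
(B, S): B overlapped-by S ✓
(H, A): H overlapped-by A ✓
(H, E): H overlapped-by E ✓
(H, J): H overlapped-by J ✓
(L, E): L overlapped-by E ✓
(L, H): L overlapped-by H ✓
(L, J): L overlapped-by J ✓
(Q, L): Q overlapped-by L ✓
(Q, W): Q overlapped-by W ✓
(W, E): W overlapped-by E ✓
(W, H): W overlapped-by H ✓
(W, J): W overlapped-by J ✓
Count: 12.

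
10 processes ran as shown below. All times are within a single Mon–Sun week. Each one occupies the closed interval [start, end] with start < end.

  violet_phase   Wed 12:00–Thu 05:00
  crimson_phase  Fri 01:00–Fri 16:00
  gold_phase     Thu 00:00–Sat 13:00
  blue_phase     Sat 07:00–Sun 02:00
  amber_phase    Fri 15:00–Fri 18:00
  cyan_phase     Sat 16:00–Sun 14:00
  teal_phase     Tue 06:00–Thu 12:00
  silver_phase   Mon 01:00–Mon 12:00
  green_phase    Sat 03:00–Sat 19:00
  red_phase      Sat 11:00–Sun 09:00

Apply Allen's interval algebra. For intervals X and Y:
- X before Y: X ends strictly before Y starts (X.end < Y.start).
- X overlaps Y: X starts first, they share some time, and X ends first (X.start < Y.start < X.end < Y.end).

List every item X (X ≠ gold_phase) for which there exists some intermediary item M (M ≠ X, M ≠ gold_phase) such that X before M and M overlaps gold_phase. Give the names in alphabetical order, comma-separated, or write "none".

Target gold_phase = [Thu 00:00, Sat 13:00].
Intermediaries M with M overlaps gold_phase: teal_phase, violet_phase.
Via teal_phase — items with X before teal_phase: silver_phase.
Via violet_phase — items with X before violet_phase: silver_phase.
Union: silver_phase.

silver_phase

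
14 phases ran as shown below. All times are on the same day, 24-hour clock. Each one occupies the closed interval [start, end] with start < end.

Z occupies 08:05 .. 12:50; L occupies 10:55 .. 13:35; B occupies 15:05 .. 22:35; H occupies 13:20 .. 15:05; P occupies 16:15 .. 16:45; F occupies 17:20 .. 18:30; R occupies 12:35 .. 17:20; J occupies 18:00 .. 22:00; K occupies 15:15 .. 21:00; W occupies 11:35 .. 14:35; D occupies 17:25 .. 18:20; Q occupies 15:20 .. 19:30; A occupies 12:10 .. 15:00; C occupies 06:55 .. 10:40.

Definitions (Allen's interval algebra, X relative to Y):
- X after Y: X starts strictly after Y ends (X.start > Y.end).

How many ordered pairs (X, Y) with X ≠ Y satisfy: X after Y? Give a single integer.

52

Checking all 182 ordered pairs for relation 'after'; matching pairs in alphabetical order:
(A, C): A after C ✓
(B, A): B after A ✓
(B, C): B after C ✓
(B, L): B after L ✓
(B, W): B after W ✓
(B, Z): B after Z ✓
(D, A): D after A ✓
(D, C): D after C ✓
(D, H): D after H ✓
(D, L): D after L ✓
(D, P): D after P ✓
(D, R): D after R ✓
(D, W): D after W ✓
(D, Z): D after Z ✓
(F, A): F after A ✓
(F, C): F after C ✓
(F, H): F after H ✓
(F, L): F after L ✓
(F, P): F after P ✓
(F, W): F after W ✓
(F, Z): F after Z ✓
(H, C): H after C ✓
(H, Z): H after Z ✓
(J, A): J after A ✓
... plus 28 further pairs not listed.
Count: 52.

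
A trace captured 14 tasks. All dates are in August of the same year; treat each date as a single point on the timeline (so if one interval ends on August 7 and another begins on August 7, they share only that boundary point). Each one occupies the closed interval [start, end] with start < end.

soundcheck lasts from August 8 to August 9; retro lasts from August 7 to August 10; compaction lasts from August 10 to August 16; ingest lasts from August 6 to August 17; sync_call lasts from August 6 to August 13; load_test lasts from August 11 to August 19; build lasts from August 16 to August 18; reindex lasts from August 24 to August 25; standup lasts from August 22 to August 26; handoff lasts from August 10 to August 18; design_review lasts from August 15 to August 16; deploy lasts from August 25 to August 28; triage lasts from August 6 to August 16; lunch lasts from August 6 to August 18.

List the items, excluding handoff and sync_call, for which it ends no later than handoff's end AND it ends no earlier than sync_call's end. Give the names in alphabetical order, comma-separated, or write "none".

build, compaction, design_review, ingest, lunch, triage

Conditions: its end is no later than handoff's end (X.end <= August 18) AND its end is no earlier than sync_call's end (X.end >= August 13).
build: end August 18 <= August 18? ✓; end August 18 >= August 13? ✓ → yes.
compaction: end August 16 <= August 18? ✓; end August 16 >= August 13? ✓ → yes.
deploy: end August 28 <= August 18? ✗; end August 28 >= August 13? ✓ → no.
design_review: end August 16 <= August 18? ✓; end August 16 >= August 13? ✓ → yes.
ingest: end August 17 <= August 18? ✓; end August 17 >= August 13? ✓ → yes.
load_test: end August 19 <= August 18? ✗; end August 19 >= August 13? ✓ → no.
lunch: end August 18 <= August 18? ✓; end August 18 >= August 13? ✓ → yes.
reindex: end August 25 <= August 18? ✗; end August 25 >= August 13? ✓ → no.
retro: end August 10 <= August 18? ✓; end August 10 >= August 13? ✗ → no.
soundcheck: end August 9 <= August 18? ✓; end August 9 >= August 13? ✗ → no.
standup: end August 26 <= August 18? ✗; end August 26 >= August 13? ✓ → no.
triage: end August 16 <= August 18? ✓; end August 16 >= August 13? ✓ → yes.
Result: build, compaction, design_review, ingest, lunch, triage.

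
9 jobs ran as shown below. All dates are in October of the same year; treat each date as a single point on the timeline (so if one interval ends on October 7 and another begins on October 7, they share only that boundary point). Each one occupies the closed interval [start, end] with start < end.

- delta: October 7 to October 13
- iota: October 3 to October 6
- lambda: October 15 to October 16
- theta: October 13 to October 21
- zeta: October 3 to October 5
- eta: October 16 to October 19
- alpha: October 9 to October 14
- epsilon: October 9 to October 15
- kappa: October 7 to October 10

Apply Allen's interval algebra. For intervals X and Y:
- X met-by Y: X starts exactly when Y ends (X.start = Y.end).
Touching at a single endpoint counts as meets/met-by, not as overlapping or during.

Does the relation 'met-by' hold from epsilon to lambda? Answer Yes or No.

No

epsilon = [October 9, October 15], lambda = [October 15, October 16].
Actual relation of epsilon to lambda: meets.
Asked whether 'met-by' holds → No.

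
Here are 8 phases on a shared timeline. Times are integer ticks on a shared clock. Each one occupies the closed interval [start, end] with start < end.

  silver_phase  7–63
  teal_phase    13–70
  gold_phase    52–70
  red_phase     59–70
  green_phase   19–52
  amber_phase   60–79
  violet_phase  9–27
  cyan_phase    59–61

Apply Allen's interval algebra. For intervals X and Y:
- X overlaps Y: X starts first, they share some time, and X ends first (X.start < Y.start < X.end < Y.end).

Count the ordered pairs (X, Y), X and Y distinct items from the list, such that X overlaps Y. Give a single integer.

10

Checking all 56 ordered pairs for relation 'overlaps'; matching pairs in alphabetical order:
(cyan_phase, amber_phase): cyan_phase overlaps amber_phase ✓
(gold_phase, amber_phase): gold_phase overlaps amber_phase ✓
(red_phase, amber_phase): red_phase overlaps amber_phase ✓
(silver_phase, amber_phase): silver_phase overlaps amber_phase ✓
(silver_phase, gold_phase): silver_phase overlaps gold_phase ✓
(silver_phase, red_phase): silver_phase overlaps red_phase ✓
(silver_phase, teal_phase): silver_phase overlaps teal_phase ✓
(teal_phase, amber_phase): teal_phase overlaps amber_phase ✓
(violet_phase, green_phase): violet_phase overlaps green_phase ✓
(violet_phase, teal_phase): violet_phase overlaps teal_phase ✓
Count: 10.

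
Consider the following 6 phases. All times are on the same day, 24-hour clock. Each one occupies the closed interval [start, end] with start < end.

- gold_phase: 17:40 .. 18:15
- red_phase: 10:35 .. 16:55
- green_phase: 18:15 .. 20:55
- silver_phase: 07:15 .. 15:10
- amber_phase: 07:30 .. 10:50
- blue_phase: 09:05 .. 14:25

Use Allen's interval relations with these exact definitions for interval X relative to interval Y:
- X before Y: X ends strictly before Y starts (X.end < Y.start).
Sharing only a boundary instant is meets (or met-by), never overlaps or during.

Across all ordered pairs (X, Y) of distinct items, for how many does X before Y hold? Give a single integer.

Checking all 30 ordered pairs for relation 'before'; matching pairs in alphabetical order:
(amber_phase, gold_phase): amber_phase before gold_phase ✓
(amber_phase, green_phase): amber_phase before green_phase ✓
(blue_phase, gold_phase): blue_phase before gold_phase ✓
(blue_phase, green_phase): blue_phase before green_phase ✓
(red_phase, gold_phase): red_phase before gold_phase ✓
(red_phase, green_phase): red_phase before green_phase ✓
(silver_phase, gold_phase): silver_phase before gold_phase ✓
(silver_phase, green_phase): silver_phase before green_phase ✓
Count: 8.

8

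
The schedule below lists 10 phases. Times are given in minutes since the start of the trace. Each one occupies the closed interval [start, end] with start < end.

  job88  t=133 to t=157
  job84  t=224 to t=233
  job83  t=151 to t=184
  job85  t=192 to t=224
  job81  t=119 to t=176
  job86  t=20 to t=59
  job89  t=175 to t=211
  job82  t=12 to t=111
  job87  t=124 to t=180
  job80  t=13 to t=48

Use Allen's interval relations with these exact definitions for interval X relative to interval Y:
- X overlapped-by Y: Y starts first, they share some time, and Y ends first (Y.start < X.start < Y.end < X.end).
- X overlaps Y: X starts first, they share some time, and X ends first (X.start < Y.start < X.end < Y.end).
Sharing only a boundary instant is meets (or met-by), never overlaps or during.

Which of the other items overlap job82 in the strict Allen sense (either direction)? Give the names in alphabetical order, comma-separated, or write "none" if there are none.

Target job82 = [t=12, t=111].
job80 [t=13, t=48] → during → no.
job81 [t=119, t=176] → after → no.
job83 [t=151, t=184] → after → no.
job84 [t=224, t=233] → after → no.
job85 [t=192, t=224] → after → no.
job86 [t=20, t=59] → during → no.
job87 [t=124, t=180] → after → no.
job88 [t=133, t=157] → after → no.
job89 [t=175, t=211] → after → no.
Result: none.

none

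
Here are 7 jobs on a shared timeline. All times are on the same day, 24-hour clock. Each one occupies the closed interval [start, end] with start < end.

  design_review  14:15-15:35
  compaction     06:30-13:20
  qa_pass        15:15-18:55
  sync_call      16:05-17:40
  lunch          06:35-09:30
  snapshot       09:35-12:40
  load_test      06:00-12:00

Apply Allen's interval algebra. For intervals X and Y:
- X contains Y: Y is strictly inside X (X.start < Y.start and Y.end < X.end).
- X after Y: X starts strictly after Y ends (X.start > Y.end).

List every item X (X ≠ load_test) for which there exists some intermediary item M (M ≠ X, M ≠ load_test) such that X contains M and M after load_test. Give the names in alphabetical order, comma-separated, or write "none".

Target load_test = [06:00, 12:00].
Intermediaries M with M after load_test: design_review, qa_pass, sync_call.
Via design_review — items with X contains design_review: none.
Via qa_pass — items with X contains qa_pass: none.
Via sync_call — items with X contains sync_call: qa_pass.
Union: qa_pass.

qa_pass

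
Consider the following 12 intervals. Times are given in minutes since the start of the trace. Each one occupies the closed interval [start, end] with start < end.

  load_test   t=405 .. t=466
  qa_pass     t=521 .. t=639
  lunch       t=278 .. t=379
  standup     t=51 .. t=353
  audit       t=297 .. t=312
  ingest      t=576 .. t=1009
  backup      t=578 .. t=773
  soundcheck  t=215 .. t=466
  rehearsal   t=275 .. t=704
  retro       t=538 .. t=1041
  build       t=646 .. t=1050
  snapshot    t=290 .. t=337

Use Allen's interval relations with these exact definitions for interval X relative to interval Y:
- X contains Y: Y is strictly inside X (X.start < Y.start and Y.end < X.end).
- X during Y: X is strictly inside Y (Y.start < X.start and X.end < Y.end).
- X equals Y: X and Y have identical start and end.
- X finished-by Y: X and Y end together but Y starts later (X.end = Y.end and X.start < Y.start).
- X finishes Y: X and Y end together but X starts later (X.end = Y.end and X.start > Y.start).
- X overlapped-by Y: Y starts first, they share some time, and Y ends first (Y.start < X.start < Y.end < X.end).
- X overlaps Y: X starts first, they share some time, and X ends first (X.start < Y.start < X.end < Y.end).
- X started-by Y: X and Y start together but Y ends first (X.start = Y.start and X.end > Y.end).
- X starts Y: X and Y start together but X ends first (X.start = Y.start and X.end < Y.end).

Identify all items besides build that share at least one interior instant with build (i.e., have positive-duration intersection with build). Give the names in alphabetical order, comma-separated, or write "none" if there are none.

Target build = [t=646, t=1050].
audit [t=297, t=312] → before → no.
backup [t=578, t=773] → overlaps → yes.
ingest [t=576, t=1009] → overlaps → yes.
load_test [t=405, t=466] → before → no.
lunch [t=278, t=379] → before → no.
qa_pass [t=521, t=639] → before → no.
rehearsal [t=275, t=704] → overlaps → yes.
retro [t=538, t=1041] → overlaps → yes.
snapshot [t=290, t=337] → before → no.
soundcheck [t=215, t=466] → before → no.
standup [t=51, t=353] → before → no.
Result: backup, ingest, rehearsal, retro.

backup, ingest, rehearsal, retro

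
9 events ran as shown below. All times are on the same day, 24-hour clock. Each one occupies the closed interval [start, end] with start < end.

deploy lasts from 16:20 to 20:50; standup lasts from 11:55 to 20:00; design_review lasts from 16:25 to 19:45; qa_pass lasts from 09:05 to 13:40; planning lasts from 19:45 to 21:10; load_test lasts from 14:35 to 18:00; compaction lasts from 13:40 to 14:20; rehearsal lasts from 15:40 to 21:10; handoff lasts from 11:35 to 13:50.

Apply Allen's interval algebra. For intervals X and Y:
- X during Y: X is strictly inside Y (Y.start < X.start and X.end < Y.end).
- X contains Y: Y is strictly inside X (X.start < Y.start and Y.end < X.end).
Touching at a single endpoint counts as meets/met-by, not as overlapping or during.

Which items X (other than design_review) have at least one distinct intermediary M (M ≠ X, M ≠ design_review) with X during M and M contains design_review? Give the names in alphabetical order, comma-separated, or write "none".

Target design_review = [16:25, 19:45].
Intermediaries M with M contains design_review: deploy, rehearsal, standup.
Via deploy — items with X during deploy: none.
Via rehearsal — items with X during rehearsal: deploy.
Via standup — items with X during standup: compaction, load_test.
Union: compaction, deploy, load_test.

compaction, deploy, load_test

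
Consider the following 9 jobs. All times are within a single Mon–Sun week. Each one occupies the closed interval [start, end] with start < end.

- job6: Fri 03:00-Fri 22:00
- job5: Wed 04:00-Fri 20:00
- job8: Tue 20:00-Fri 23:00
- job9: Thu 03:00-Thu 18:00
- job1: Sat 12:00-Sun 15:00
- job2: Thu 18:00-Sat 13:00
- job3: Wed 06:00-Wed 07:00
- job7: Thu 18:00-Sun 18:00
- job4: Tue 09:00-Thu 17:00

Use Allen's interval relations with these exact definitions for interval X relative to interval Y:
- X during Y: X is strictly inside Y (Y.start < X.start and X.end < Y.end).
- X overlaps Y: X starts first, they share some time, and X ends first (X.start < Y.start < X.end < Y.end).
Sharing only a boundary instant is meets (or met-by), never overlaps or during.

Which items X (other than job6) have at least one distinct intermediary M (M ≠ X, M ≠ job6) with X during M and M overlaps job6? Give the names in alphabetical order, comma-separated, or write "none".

Target job6 = [Fri 03:00, Fri 22:00].
Intermediaries M with M overlaps job6: job5.
Via job5 — items with X during job5: job3, job9.
Union: job3, job9.

job3, job9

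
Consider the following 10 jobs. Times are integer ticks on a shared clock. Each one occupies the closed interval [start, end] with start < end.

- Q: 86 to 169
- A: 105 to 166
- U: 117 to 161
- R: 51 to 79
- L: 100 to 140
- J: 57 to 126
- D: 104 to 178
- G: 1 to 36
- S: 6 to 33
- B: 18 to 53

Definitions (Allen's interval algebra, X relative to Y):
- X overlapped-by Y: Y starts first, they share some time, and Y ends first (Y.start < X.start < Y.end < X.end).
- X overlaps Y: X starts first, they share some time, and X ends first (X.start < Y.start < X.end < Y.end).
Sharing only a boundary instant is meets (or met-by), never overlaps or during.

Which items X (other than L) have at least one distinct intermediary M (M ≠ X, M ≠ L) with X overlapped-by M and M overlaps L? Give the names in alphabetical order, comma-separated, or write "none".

Target L = [100, 140].
Intermediaries M with M overlaps L: J.
Via J — items with X overlapped-by J: A, D, Q, U.
Union: A, D, Q, U.

A, D, Q, U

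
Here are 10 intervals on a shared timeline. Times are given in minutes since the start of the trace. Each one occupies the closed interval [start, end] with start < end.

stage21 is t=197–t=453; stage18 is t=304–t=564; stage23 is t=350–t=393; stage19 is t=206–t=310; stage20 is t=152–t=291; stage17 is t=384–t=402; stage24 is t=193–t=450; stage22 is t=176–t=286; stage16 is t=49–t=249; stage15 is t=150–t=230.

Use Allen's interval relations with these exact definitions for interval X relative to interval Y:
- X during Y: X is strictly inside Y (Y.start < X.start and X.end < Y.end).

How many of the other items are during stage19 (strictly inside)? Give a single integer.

Target stage19 = [t=206, t=310].
stage15 [t=150, t=230] → overlaps → no.
stage16 [t=49, t=249] → overlaps → no.
stage17 [t=384, t=402] → after → no.
stage18 [t=304, t=564] → overlapped-by → no.
stage20 [t=152, t=291] → overlaps → no.
stage21 [t=197, t=453] → contains → no.
stage22 [t=176, t=286] → overlaps → no.
stage23 [t=350, t=393] → after → no.
stage24 [t=193, t=450] → contains → no.
Total: 0.

0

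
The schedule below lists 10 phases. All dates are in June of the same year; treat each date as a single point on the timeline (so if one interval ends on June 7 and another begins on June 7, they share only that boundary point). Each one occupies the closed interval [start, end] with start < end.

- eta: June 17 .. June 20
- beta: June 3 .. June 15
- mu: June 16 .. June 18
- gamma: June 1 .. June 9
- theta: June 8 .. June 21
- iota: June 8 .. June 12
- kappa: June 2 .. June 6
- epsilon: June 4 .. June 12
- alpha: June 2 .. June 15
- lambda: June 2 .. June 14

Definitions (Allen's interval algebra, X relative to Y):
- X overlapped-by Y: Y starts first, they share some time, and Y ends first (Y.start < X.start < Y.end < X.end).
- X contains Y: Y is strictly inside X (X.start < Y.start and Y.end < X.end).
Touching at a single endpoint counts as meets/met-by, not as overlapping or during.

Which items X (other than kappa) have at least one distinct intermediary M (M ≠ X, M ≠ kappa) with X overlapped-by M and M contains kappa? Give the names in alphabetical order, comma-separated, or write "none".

Target kappa = [June 2, June 6].
Intermediaries M with M contains kappa: gamma.
Via gamma — items with X overlapped-by gamma: alpha, beta, epsilon, iota, lambda, theta.
Union: alpha, beta, epsilon, iota, lambda, theta.

alpha, beta, epsilon, iota, lambda, theta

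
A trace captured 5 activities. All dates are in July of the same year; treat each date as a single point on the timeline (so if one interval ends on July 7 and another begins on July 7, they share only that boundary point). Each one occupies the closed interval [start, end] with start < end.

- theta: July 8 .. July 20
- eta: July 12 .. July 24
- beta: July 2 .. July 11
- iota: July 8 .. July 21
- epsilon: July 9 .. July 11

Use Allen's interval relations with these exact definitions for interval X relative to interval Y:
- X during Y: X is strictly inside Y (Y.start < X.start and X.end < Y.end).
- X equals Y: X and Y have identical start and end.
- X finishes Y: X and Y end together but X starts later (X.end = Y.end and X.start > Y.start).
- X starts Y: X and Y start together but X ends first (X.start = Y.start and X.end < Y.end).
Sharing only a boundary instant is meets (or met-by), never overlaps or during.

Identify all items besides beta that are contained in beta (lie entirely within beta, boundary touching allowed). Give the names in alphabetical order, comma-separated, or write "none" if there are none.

epsilon

Target beta = [July 2, July 11].
epsilon [July 9, July 11] → finishes → yes.
eta [July 12, July 24] → after → no.
iota [July 8, July 21] → overlapped-by → no.
theta [July 8, July 20] → overlapped-by → no.
Result: epsilon.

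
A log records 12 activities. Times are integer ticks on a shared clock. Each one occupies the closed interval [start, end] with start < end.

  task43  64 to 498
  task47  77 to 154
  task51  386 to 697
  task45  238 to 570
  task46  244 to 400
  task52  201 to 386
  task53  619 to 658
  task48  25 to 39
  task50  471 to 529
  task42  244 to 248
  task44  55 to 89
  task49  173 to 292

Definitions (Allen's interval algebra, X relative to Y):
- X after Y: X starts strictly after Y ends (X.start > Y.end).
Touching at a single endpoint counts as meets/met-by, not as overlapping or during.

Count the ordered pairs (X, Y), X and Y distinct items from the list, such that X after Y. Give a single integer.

Checking all 132 ordered pairs for relation 'after'; matching pairs in alphabetical order:
(task42, task44): task42 after task44 ✓
(task42, task47): task42 after task47 ✓
(task42, task48): task42 after task48 ✓
(task43, task48): task43 after task48 ✓
(task44, task48): task44 after task48 ✓
(task45, task44): task45 after task44 ✓
(task45, task47): task45 after task47 ✓
(task45, task48): task45 after task48 ✓
(task46, task44): task46 after task44 ✓
(task46, task47): task46 after task47 ✓
(task46, task48): task46 after task48 ✓
(task47, task48): task47 after task48 ✓
(task49, task44): task49 after task44 ✓
(task49, task47): task49 after task47 ✓
(task49, task48): task49 after task48 ✓
(task50, task42): task50 after task42 ✓
(task50, task44): task50 after task44 ✓
(task50, task46): task50 after task46 ✓
(task50, task47): task50 after task47 ✓
(task50, task48): task50 after task48 ✓
(task50, task49): task50 after task49 ✓
(task50, task52): task50 after task52 ✓
(task51, task42): task51 after task42 ✓
(task51, task44): task51 after task44 ✓
... plus 16 further pairs not listed.
Count: 40.

40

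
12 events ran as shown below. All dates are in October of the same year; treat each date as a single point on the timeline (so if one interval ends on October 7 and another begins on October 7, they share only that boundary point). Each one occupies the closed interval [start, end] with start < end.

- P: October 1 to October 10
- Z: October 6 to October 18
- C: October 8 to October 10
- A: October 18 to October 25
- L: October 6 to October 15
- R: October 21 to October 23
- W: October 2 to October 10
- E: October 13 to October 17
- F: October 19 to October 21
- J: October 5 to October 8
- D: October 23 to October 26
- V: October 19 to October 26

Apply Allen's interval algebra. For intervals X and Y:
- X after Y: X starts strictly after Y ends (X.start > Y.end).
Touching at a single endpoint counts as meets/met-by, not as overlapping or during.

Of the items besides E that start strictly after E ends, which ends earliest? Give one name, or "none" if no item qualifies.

Target E = [October 13, October 17].
A [October 18, October 25] → after → candidate.
C [October 8, October 10] → before → excluded.
D [October 23, October 26] → after → candidate.
F [October 19, October 21] → after → candidate.
J [October 5, October 8] → before → excluded.
L [October 6, October 15] → overlaps → excluded.
P [October 1, October 10] → before → excluded.
R [October 21, October 23] → after → candidate.
V [October 19, October 26] → after → candidate.
W [October 2, October 10] → before → excluded.
Z [October 6, October 18] → contains → excluded.
Among candidates, earliest end is October 21 → F.

F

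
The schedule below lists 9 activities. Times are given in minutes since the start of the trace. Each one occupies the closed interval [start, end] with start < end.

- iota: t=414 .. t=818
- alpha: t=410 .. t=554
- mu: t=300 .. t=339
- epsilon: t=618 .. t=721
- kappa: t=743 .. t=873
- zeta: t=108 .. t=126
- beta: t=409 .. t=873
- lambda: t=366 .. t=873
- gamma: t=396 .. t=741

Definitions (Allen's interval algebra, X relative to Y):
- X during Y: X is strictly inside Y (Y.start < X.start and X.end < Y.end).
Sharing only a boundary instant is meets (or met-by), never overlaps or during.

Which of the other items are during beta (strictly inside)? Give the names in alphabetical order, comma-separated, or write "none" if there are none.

alpha, epsilon, iota

Target beta = [t=409, t=873].
alpha [t=410, t=554] → during → yes.
epsilon [t=618, t=721] → during → yes.
gamma [t=396, t=741] → overlaps → no.
iota [t=414, t=818] → during → yes.
kappa [t=743, t=873] → finishes → no.
lambda [t=366, t=873] → finished-by → no.
mu [t=300, t=339] → before → no.
zeta [t=108, t=126] → before → no.
Result: alpha, epsilon, iota.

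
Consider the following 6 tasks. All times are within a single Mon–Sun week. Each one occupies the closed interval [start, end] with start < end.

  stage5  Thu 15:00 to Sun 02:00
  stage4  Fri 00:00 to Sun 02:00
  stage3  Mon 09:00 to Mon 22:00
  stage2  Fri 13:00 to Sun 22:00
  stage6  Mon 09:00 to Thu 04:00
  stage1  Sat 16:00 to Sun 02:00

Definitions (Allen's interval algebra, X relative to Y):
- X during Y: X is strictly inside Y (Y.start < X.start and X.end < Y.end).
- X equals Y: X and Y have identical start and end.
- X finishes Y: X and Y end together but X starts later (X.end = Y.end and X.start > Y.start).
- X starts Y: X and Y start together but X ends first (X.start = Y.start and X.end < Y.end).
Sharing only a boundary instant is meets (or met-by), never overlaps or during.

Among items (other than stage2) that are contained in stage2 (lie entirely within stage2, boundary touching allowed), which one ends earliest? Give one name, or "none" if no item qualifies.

stage1

Target stage2 = [Fri 13:00, Sun 22:00].
stage1 [Sat 16:00, Sun 02:00] → during → candidate.
stage3 [Mon 09:00, Mon 22:00] → before → excluded.
stage4 [Fri 00:00, Sun 02:00] → overlaps → excluded.
stage5 [Thu 15:00, Sun 02:00] → overlaps → excluded.
stage6 [Mon 09:00, Thu 04:00] → before → excluded.
Among candidates, earliest end is Sun 02:00 → stage1.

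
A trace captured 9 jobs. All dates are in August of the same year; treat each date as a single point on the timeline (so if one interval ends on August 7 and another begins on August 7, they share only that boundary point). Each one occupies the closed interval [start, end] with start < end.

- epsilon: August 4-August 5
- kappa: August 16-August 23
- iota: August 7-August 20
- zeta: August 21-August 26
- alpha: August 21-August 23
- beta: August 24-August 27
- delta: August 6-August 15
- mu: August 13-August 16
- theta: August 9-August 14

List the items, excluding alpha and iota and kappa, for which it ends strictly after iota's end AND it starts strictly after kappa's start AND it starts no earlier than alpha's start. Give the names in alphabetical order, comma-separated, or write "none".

beta, zeta

Conditions: its end is strictly after iota's end (X.end > August 20) AND its start is strictly after kappa's start (X.start > August 16) AND its start is no earlier than alpha's start (X.start >= August 21).
beta: end August 27 > August 20? ✓; start August 24 > August 16? ✓; start August 24 >= August 21? ✓ → yes.
delta: end August 15 > August 20? ✗; start August 6 > August 16? ✗; start August 6 >= August 21? ✗ → no.
epsilon: end August 5 > August 20? ✗; start August 4 > August 16? ✗; start August 4 >= August 21? ✗ → no.
mu: end August 16 > August 20? ✗; start August 13 > August 16? ✗; start August 13 >= August 21? ✗ → no.
theta: end August 14 > August 20? ✗; start August 9 > August 16? ✗; start August 9 >= August 21? ✗ → no.
zeta: end August 26 > August 20? ✓; start August 21 > August 16? ✓; start August 21 >= August 21? ✓ → yes.
Result: beta, zeta.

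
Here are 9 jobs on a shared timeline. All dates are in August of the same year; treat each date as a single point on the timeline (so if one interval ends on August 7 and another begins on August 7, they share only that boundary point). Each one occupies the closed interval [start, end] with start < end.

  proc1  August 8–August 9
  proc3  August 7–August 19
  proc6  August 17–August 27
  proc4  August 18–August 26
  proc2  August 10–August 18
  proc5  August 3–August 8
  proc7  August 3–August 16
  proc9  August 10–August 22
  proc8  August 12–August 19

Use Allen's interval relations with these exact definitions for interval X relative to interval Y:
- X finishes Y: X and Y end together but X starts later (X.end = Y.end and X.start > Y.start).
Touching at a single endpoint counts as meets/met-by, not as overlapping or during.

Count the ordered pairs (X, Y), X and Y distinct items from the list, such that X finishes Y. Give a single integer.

1

Checking all 72 ordered pairs for relation 'finishes'; matching pairs in alphabetical order:
(proc8, proc3): proc8 finishes proc3 ✓
Count: 1.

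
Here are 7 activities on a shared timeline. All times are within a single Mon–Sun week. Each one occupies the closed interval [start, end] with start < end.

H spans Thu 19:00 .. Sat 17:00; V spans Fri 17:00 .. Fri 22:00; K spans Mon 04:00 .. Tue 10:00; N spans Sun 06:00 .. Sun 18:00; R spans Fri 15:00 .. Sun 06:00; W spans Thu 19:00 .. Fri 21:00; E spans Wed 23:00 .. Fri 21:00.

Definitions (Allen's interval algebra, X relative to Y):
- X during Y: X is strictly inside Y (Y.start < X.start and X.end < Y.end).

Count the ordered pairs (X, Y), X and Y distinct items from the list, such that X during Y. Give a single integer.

2

Checking all 42 ordered pairs for relation 'during'; matching pairs in alphabetical order:
(V, H): V during H ✓
(V, R): V during R ✓
Count: 2.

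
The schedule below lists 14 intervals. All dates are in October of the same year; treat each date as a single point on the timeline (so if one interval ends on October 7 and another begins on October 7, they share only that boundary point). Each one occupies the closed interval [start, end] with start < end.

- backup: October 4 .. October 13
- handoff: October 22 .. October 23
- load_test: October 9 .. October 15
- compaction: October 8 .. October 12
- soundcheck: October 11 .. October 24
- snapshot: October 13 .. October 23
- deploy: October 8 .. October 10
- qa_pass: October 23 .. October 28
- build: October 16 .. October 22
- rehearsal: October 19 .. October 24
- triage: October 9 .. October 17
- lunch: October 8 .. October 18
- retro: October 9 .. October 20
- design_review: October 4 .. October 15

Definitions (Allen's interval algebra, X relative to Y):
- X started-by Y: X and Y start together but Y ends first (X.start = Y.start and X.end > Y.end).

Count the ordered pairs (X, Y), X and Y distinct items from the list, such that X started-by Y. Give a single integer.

7

Checking all 182 ordered pairs for relation 'started-by'; matching pairs in alphabetical order:
(compaction, deploy): compaction started-by deploy ✓
(design_review, backup): design_review started-by backup ✓
(lunch, compaction): lunch started-by compaction ✓
(lunch, deploy): lunch started-by deploy ✓
(retro, load_test): retro started-by load_test ✓
(retro, triage): retro started-by triage ✓
(triage, load_test): triage started-by load_test ✓
Count: 7.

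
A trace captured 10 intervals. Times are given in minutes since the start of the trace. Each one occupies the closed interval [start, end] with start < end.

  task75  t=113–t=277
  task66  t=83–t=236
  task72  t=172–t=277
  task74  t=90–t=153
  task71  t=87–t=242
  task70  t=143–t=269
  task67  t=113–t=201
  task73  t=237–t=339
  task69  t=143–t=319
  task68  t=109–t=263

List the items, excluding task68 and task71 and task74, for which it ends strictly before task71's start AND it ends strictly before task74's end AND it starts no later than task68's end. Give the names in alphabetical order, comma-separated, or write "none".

Conditions: its end is strictly before task71's start (X.end < t=87) AND its end is strictly before task74's end (X.end < t=153) AND its start is no later than task68's end (X.start <= t=263).
task66: end t=236 < t=87? ✗; end t=236 < t=153? ✗; start t=83 <= t=263? ✓ → no.
task67: end t=201 < t=87? ✗; end t=201 < t=153? ✗; start t=113 <= t=263? ✓ → no.
task69: end t=319 < t=87? ✗; end t=319 < t=153? ✗; start t=143 <= t=263? ✓ → no.
task70: end t=269 < t=87? ✗; end t=269 < t=153? ✗; start t=143 <= t=263? ✓ → no.
task72: end t=277 < t=87? ✗; end t=277 < t=153? ✗; start t=172 <= t=263? ✓ → no.
task73: end t=339 < t=87? ✗; end t=339 < t=153? ✗; start t=237 <= t=263? ✓ → no.
task75: end t=277 < t=87? ✗; end t=277 < t=153? ✗; start t=113 <= t=263? ✓ → no.
Result: none.

none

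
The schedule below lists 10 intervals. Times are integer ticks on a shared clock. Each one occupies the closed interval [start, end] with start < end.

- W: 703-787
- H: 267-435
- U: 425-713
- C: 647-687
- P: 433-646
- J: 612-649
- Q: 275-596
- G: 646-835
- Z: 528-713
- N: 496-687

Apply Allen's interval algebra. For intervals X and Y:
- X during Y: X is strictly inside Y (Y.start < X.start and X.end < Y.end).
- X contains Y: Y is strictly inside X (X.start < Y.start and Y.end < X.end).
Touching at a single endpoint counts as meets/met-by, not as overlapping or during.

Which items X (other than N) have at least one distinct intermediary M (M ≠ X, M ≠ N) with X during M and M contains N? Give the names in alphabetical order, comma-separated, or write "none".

Target N = [496, 687].
Intermediaries M with M contains N: U.
Via U — items with X during U: C, J, P.
Union: C, J, P.

C, J, P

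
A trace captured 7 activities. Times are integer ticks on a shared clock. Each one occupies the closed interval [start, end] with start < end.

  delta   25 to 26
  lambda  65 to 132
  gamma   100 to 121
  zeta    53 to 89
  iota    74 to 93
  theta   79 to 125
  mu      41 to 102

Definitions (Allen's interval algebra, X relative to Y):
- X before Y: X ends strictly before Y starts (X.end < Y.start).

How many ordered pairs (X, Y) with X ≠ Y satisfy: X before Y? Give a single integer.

8

Checking all 42 ordered pairs for relation 'before'; matching pairs in alphabetical order:
(delta, gamma): delta before gamma ✓
(delta, iota): delta before iota ✓
(delta, lambda): delta before lambda ✓
(delta, mu): delta before mu ✓
(delta, theta): delta before theta ✓
(delta, zeta): delta before zeta ✓
(iota, gamma): iota before gamma ✓
(zeta, gamma): zeta before gamma ✓
Count: 8.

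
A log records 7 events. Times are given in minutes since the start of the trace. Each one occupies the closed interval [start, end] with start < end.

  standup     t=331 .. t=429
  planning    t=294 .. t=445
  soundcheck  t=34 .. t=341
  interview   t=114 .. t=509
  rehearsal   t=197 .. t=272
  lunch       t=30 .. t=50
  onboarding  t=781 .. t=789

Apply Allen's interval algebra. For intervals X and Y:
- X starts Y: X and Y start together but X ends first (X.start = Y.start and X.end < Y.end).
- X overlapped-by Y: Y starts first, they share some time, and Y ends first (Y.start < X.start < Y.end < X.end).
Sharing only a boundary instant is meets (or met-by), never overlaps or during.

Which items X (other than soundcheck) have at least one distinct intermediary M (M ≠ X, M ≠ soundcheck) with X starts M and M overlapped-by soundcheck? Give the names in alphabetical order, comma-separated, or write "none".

none

Target soundcheck = [t=34, t=341].
Intermediaries M with M overlapped-by soundcheck: interview, planning, standup.
Via interview — items with X starts interview: none.
Via planning — items with X starts planning: none.
Via standup — items with X starts standup: none.
Union: none.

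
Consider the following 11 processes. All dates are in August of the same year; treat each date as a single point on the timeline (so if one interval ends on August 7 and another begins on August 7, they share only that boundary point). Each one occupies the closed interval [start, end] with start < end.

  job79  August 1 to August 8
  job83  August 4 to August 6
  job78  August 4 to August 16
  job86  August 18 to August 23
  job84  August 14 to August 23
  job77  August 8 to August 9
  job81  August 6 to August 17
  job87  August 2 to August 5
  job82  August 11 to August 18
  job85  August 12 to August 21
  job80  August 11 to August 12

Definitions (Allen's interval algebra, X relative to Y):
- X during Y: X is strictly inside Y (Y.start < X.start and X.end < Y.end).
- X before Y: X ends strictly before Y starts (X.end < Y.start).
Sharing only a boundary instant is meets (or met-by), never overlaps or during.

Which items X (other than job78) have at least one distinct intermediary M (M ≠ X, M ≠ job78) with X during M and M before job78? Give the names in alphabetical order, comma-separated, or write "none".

Target job78 = [August 4, August 16].
Intermediaries M with M before job78: none.
Union: none.

none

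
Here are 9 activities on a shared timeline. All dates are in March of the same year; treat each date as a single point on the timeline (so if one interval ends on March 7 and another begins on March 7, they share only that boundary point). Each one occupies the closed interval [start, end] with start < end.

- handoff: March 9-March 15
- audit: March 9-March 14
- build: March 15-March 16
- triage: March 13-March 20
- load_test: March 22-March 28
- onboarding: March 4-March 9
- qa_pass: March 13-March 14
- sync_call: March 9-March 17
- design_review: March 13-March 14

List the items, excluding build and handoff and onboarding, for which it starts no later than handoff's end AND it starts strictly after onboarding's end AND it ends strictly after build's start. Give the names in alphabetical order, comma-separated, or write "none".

Conditions: its start is no later than handoff's end (X.start <= March 15) AND its start is strictly after onboarding's end (X.start > March 9) AND its end is strictly after build's start (X.end > March 15).
audit: start March 9 <= March 15? ✓; start March 9 > March 9? ✗; end March 14 > March 15? ✗ → no.
design_review: start March 13 <= March 15? ✓; start March 13 > March 9? ✓; end March 14 > March 15? ✗ → no.
load_test: start March 22 <= March 15? ✗; start March 22 > March 9? ✓; end March 28 > March 15? ✓ → no.
qa_pass: start March 13 <= March 15? ✓; start March 13 > March 9? ✓; end March 14 > March 15? ✗ → no.
sync_call: start March 9 <= March 15? ✓; start March 9 > March 9? ✗; end March 17 > March 15? ✓ → no.
triage: start March 13 <= March 15? ✓; start March 13 > March 9? ✓; end March 20 > March 15? ✓ → yes.
Result: triage.

triage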